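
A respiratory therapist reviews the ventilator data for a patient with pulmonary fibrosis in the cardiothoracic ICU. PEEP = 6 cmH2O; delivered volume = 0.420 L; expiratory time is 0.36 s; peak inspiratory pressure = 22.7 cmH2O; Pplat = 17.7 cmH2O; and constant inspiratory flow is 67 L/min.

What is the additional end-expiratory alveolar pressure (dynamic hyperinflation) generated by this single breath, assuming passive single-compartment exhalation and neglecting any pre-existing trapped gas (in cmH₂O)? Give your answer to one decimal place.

Flow: 67 L/min ÷ 60 = 1.1167 L/s.
R = (PIP − Pplat)/V̇ = (22.7 − 17.7) / 1.1167 = 5.0/1.1167 = 4.477 cmH2O·s/L.
C = Vt/(Pplat − PEEP) = 420.0 / (17.7 − 6) = 420.0/11.7 = 35.897 mL/cmH2O.
τ = R × C = 4.477 × 0.0359 L/cmH2O = 0.1607 s.
Fraction remaining = e^(−Te/τ) = e^(−0.36/0.1607) = 0.1064; trapped volume = 420.0 × 0.1064 = 44.688 mL.
Additional alveolar pressure from trapping ≈ V_trapped / C = 44.688 / 35.897 = 1.245 cmH2O.

1.2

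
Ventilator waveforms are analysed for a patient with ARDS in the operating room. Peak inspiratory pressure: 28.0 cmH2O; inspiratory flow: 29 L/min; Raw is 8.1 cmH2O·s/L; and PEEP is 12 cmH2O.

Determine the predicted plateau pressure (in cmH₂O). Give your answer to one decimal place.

24.1

Flow: 29 L/min ÷ 60 = 0.4833 L/s.
Pplat = PIP − Raw × flow = 28.0 − 8.1 × 0.4833 = 28.0 − 3.915 = 24.085 cmH2O.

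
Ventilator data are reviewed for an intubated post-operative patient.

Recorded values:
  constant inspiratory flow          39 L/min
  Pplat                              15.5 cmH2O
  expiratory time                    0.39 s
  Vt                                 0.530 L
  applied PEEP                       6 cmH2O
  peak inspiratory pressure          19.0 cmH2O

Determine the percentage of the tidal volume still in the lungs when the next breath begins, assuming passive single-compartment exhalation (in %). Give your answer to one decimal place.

Flow: 39 L/min ÷ 60 = 0.65 L/s.
R = (PIP − Pplat)/V̇ = (19.0 − 15.5) / 0.65 = 3.5/0.65 = 5.385 cmH2O·s/L.
C = Vt/(Pplat − PEEP) = 530.0 / (15.5 − 6) = 530.0/9.5 = 55.789 mL/cmH2O.
τ = R × C = 5.385 × 0.05579 L/cmH2O = 0.3004 s.
Fraction remaining at end-expiration = e^(−Te/τ) = e^(−0.39/0.3004) = 0.273 → 27.3%.

27.3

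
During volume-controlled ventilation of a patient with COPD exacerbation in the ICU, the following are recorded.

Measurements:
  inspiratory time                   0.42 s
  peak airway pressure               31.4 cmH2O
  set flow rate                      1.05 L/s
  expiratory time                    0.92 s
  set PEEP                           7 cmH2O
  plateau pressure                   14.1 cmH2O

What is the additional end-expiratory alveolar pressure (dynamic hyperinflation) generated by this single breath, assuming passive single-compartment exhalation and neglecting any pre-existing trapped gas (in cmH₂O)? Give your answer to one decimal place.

2.9

Vt = flow × Ti = 1.05 L/s × 0.42 s × 1000 mL/L = 441.0 mL.
R = (PIP − Pplat)/V̇ = (31.4 − 14.1) / 1.05 = 17.3/1.05 = 16.476 cmH2O·s/L.
C = Vt/(Pplat − PEEP) = 441.0 / (14.1 − 7) = 441.0/7.1 = 62.113 mL/cmH2O.
τ = R × C = 16.476 × 0.06211 L/cmH2O = 1.023 s.
Fraction remaining = e^(−Te/τ) = e^(−0.92/1.023) = 0.4068; trapped volume = 441.0 × 0.4068 = 179.4 mL.
Additional alveolar pressure from trapping ≈ V_trapped / C = 179.4 / 62.113 = 2.888 cmH2O.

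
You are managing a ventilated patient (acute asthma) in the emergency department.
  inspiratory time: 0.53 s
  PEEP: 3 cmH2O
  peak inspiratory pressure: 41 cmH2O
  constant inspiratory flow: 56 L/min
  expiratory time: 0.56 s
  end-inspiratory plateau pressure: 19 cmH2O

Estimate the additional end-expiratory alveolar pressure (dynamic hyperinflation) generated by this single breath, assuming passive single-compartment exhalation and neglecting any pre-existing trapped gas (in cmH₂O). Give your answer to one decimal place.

7.4

Flow: 56 L/min ÷ 60 = 0.9333 L/s.
Vt = flow × Ti = 0.9333 L/s × 0.53 s × 1000 mL/L = 494.65 mL.
R = (PIP − Pplat)/V̇ = (41 − 19) / 0.9333 = 22.0/0.9333 = 23.572 cmH2O·s/L.
C = Vt/(Pplat − PEEP) = 494.65 / (19 − 3) = 494.65/16.0 = 30.916 mL/cmH2O.
τ = R × C = 23.572 × 0.03092 L/cmH2O = 0.7288 s.
Fraction remaining = e^(−Te/τ) = e^(−0.56/0.7288) = 0.4638; trapped volume = 494.65 × 0.4638 = 229.42 mL.
Additional alveolar pressure from trapping ≈ V_trapped / C = 229.42 / 30.916 = 7.421 cmH2O.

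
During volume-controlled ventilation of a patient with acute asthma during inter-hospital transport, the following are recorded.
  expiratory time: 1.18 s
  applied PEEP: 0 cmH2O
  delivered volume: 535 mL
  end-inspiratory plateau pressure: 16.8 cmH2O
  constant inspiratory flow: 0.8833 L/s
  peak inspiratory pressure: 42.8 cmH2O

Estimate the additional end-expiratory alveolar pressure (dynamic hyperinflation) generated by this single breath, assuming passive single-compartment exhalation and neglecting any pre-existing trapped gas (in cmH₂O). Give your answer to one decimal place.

4.8

R = (PIP − Pplat)/V̇ = (42.8 − 16.8) / 0.8833 = 26.0/0.8833 = 29.435 cmH2O·s/L.
C = Vt/(Pplat − PEEP) = 535.0 / (16.8 − 0) = 535.0/16.8 = 31.845 mL/cmH2O.
τ = R × C = 29.435 × 0.03185 L/cmH2O = 0.9375 s.
Fraction remaining = e^(−Te/τ) = e^(−1.18/0.9375) = 0.284; trapped volume = 535.0 × 0.284 = 151.94 mL.
Additional alveolar pressure from trapping ≈ V_trapped / C = 151.94 / 31.845 = 4.771 cmH2O.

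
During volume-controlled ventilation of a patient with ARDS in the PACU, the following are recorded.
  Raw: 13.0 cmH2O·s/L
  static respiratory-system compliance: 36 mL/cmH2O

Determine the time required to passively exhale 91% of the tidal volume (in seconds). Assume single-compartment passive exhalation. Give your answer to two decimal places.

τ = R × C = 13.0 × 36 mL/cmH2O = 13.0 × 0.036 L/cmH2O = 0.468 s.
Exhaled fraction f = 1 − e^(−t/τ) → t = −τ·ln(1 − f) = −0.468·ln(0.09) = 1.127 s.

1.13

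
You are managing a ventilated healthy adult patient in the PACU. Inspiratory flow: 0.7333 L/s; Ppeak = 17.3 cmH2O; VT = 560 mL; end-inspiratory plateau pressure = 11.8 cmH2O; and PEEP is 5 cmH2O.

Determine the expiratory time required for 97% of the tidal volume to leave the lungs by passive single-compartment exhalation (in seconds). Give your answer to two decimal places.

2.17

R = (PIP − Pplat)/V̇ = (17.3 − 11.8) / 0.7333 = 5.5/0.7333 = 7.5 cmH2O·s/L.
C = Vt/(Pplat − PEEP) = 560.0 / (11.8 − 5) = 560.0/6.8 = 82.353 mL/cmH2O.
τ = R × C = 7.5 × 0.08235 L/cmH2O = 0.6176 s.
t = −τ·ln(1 − 0.97) = −0.6176·ln(0.03) = 2.166 s.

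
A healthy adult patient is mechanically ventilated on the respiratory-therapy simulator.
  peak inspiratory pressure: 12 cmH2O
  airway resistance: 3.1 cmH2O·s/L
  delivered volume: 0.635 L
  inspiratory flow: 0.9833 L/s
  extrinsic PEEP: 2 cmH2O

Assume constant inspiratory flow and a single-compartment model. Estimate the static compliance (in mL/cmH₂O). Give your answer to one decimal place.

91.3

Equation of motion (constant flow): PIP = Vt/C + R·V̇ + PEEP.
Vt/C = PIP − R·V̇ − PEEP = 12 − 3.1×0.9833 − 2 = 12 − 3.048 − 2 = 6.952 cmH2O.
C = Vt / 6.952 = 635 / 6.952 = 91.341 mL/cmH2O.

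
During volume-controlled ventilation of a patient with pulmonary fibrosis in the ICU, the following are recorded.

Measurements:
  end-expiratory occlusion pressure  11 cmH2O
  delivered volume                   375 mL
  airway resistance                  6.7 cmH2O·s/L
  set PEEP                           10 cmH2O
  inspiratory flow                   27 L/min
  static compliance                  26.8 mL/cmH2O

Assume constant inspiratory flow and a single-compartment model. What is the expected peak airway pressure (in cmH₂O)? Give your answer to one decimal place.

28.0

Flow: 27 L/min ÷ 60 = 0.45 L/s.
Total PEEP = 11 cmH2O (set 10 + intrinsic 1); this is the baseline alveolar pressure.
Equation of motion (constant flow): PIP = Vt/C + R·V̇ + PEEP.
PIP = 375/26.8 + 6.7×0.45 + 11 = 13.993 + 3.015 + 11 = 28.008 cmH2O.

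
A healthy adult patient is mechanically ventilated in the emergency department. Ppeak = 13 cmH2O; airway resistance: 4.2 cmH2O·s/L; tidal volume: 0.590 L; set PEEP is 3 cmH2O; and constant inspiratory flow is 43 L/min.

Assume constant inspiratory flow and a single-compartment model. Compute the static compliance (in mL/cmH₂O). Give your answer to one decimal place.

84.4

Flow: 43 L/min ÷ 60 = 0.7167 L/s.
Equation of motion (constant flow): PIP = Vt/C + R·V̇ + PEEP.
Vt/C = PIP − R·V̇ − PEEP = 13 − 4.2×0.7167 − 3 = 13 − 3.01 − 3 = 6.99 cmH2O.
C = Vt / 6.99 = 590 / 6.99 = 84.406 mL/cmH2O.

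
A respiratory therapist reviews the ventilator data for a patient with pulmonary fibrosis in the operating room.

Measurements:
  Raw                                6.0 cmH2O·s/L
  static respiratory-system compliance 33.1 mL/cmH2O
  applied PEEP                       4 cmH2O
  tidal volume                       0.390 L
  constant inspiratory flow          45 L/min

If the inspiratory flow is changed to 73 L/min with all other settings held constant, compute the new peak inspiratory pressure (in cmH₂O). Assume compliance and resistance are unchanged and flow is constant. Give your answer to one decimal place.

23.1

Flow: 45 L/min ÷ 60 = 0.75 L/s.
New flow: 73 L/min ÷ 60 = 1.2167 L/s.
PIP = Vt/C + R·V̇ + PEEP (constant-flow equation of motion).
Only the resistive term changes: ΔPIP = R × ΔV̇ = 6.0 × (1.2167 − 0.75) = 6.0 × 0.4667 = 2.8 cmH2O.
Original PIP = 390/33.1 + 6.0×0.75 + 4 = 20.282 cmH2O; new PIP = 20.282 + (2.8) = 23.082 cmH2O.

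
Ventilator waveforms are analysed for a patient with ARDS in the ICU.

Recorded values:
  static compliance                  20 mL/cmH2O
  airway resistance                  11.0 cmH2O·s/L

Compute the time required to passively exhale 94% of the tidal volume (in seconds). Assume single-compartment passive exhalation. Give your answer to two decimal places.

τ = R × C = 11.0 × 20 mL/cmH2O = 11.0 × 0.020 L/cmH2O = 0.22 s.
Exhaled fraction f = 1 − e^(−t/τ) → t = −τ·ln(1 − f) = −0.22·ln(0.06) = 0.619 s.

0.62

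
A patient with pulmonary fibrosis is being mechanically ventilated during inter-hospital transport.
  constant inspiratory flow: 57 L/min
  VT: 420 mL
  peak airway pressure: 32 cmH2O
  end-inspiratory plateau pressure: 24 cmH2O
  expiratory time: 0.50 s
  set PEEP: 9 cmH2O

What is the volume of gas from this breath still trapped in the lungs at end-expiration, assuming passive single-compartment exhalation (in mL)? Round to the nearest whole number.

50

Flow: 57 L/min ÷ 60 = 0.95 L/s.
R = (PIP − Pplat)/V̇ = (32 − 24) / 0.95 = 8.0/0.95 = 8.421 cmH2O·s/L.
C = Vt/(Pplat − PEEP) = 420.0 / (24 − 9) = 420.0/15.0 = 28.0 mL/cmH2O.
τ = R × C = 8.421 × 0.028 L/cmH2O = 0.2358 s.
Fraction remaining = e^(−Te/τ) = e^(−0.50/0.2358) = 0.12.
Trapped volume = 420.0 × 0.12 = 50.4 mL.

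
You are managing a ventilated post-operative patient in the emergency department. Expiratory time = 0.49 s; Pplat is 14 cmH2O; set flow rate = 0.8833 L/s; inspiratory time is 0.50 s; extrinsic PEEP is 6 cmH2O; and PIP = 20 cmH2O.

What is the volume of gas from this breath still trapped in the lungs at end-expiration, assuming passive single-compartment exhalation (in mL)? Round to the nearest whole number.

Vt = flow × Ti = 0.8833 L/s × 0.50 s × 1000 mL/L = 441.65 mL.
R = (PIP − Pplat)/V̇ = (20 − 14) / 0.8833 = 6.0/0.8833 = 6.793 cmH2O·s/L.
C = Vt/(Pplat − PEEP) = 441.65 / (14 − 6) = 441.65/8.0 = 55.206 mL/cmH2O.
τ = R × C = 6.793 × 0.05521 L/cmH2O = 0.375 s.
Fraction remaining = e^(−Te/τ) = e^(−0.49/0.375) = 0.2707.
Trapped volume = 441.65 × 0.2707 = 119.55 mL.

120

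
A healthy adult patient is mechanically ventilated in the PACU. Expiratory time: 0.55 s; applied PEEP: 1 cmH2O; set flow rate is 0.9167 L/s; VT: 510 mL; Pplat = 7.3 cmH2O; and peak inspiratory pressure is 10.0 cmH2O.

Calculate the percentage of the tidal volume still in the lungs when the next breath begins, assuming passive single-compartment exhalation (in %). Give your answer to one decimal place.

10.0

R = (PIP − Pplat)/V̇ = (10.0 − 7.3) / 0.9167 = 2.7/0.9167 = 2.945 cmH2O·s/L.
C = Vt/(Pplat − PEEP) = 510.0 / (7.3 − 1) = 510.0/6.3 = 80.952 mL/cmH2O.
τ = R × C = 2.945 × 0.08095 L/cmH2O = 0.2384 s.
Fraction remaining at end-expiration = e^(−Te/τ) = e^(−0.55/0.2384) = 0.09955 → 9.955%.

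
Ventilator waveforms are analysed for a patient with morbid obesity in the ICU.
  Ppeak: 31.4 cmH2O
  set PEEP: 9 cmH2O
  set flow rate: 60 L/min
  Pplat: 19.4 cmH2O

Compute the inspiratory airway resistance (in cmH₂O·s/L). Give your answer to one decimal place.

Flow: 60 L/min ÷ 60 = 1 L/s.
Raw = (PIP − Pplat) / flow = (31.4 − 19.4) / 1 = 12.0 / 1 = 12.0 cmH2O·s/L.

12.0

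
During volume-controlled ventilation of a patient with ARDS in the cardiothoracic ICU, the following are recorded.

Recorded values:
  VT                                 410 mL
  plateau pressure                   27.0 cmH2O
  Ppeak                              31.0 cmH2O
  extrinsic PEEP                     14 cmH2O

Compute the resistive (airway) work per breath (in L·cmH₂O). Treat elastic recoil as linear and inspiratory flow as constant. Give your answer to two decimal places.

1.64

With constant inspiratory flow the resistive pressure is constant at PIP − Pplat = 31.0 − 27.0 = 4.0 cmH2O, so resistive work = 4.0 × 0.410 = 1.64 L·cmH2O.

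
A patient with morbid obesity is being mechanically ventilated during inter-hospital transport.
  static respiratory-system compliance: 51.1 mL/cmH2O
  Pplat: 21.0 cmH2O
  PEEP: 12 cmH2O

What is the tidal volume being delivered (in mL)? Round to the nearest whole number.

460

Vt = Cstat × (Pplat − PEEP) = 51.1 × (21.0 − 12) = 51.1 × 9.0 = 459.9 mL.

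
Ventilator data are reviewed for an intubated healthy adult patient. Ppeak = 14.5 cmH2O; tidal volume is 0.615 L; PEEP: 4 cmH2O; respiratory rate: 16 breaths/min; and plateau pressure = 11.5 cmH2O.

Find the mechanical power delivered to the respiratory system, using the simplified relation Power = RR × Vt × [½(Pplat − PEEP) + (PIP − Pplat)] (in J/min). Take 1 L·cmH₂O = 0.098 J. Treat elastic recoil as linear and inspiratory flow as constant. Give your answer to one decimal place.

6.5

Per-breath work = Vt × [½(Pplat−PEEP) + (PIP−Pplat)] = 0.615 × [0.5×7.5 + 3.0] = 0.615 × 6.75 = 4.151 L·cmH2O.
Power = 16 × 4.151 = 66.416 L·cmH2O/min.
× 0.098 J/(L·cmH2O) → 6.509 J/min.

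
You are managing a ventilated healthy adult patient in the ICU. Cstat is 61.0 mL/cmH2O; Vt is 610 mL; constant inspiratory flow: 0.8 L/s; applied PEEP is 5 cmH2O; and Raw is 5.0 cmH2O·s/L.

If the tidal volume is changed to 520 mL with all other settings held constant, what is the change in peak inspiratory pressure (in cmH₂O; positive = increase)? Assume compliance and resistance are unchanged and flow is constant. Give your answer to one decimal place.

-1.5

PIP = Vt/C + R·V̇ + PEEP (constant-flow equation of motion).
Only the elastic term changes: ΔPIP = ΔVt / C = (520 − 610) / 61.0 = -1.475 cmH2O.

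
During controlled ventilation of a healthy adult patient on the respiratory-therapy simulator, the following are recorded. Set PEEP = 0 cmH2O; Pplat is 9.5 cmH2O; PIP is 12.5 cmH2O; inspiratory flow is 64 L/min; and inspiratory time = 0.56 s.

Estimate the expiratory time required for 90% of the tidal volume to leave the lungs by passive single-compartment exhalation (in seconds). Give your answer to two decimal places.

Flow: 64 L/min ÷ 60 = 1.0667 L/s.
Vt = flow × Ti = 1.0667 L/s × 0.56 s × 1000 mL/L = 597.35 mL.
R = (PIP − Pplat)/V̇ = (12.5 − 9.5) / 1.0667 = 3.0/1.0667 = 2.812 cmH2O·s/L.
C = Vt/(Pplat − PEEP) = 597.35 / (9.5 − 0) = 597.35/9.5 = 62.879 mL/cmH2O.
τ = R × C = 2.812 × 0.06288 L/cmH2O = 0.1768 s.
t = −τ·ln(1 − 0.90) = −0.1768·ln(0.1) = 0.4071 s.

0.41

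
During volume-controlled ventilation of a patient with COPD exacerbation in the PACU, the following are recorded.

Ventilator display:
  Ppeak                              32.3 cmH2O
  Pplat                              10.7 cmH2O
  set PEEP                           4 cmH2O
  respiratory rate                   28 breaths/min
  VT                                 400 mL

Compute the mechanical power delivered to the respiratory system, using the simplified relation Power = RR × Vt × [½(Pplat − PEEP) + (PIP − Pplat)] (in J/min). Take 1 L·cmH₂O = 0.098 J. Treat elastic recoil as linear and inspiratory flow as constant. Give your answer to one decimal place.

Per-breath work = Vt × [½(Pplat−PEEP) + (PIP−Pplat)] = 0.400 × [0.5×6.7 + 21.6] = 0.400 × 24.95 = 9.98 L·cmH2O.
Power = 28 × 9.98 = 279.44 L·cmH2O/min.
× 0.098 J/(L·cmH2O) → 27.385 J/min.

27.4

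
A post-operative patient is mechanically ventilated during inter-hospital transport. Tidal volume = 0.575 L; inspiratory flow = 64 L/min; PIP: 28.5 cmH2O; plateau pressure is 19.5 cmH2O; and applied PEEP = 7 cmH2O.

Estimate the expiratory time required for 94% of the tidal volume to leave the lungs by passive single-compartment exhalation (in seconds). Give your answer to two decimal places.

Flow: 64 L/min ÷ 60 = 1.0667 L/s.
R = (PIP − Pplat)/V̇ = (28.5 − 19.5) / 1.0667 = 9.0/1.0667 = 8.437 cmH2O·s/L.
C = Vt/(Pplat − PEEP) = 575.0 / (19.5 − 7) = 575.0/12.5 = 46.0 mL/cmH2O.
τ = R × C = 8.437 × 0.046 L/cmH2O = 0.3881 s.
t = −τ·ln(1 − 0.94) = −0.3881·ln(0.06) = 1.092 s.

1.09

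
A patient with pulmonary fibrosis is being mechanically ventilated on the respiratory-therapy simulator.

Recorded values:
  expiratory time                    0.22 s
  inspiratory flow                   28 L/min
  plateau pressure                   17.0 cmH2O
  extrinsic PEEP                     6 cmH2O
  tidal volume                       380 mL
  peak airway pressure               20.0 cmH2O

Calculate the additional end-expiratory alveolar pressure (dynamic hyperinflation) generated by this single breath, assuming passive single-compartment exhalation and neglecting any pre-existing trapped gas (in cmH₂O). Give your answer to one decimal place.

4.1

Flow: 28 L/min ÷ 60 = 0.4667 L/s.
R = (PIP − Pplat)/V̇ = (20.0 − 17.0) / 0.4667 = 3.0/0.4667 = 6.428 cmH2O·s/L.
C = Vt/(Pplat − PEEP) = 380.0 / (17.0 − 6) = 380.0/11.0 = 34.545 mL/cmH2O.
τ = R × C = 6.428 × 0.03455 L/cmH2O = 0.2221 s.
Fraction remaining = e^(−Te/τ) = e^(−0.22/0.2221) = 0.3714; trapped volume = 380.0 × 0.3714 = 141.13 mL.
Additional alveolar pressure from trapping ≈ V_trapped / C = 141.13 / 34.545 = 4.085 cmH2O.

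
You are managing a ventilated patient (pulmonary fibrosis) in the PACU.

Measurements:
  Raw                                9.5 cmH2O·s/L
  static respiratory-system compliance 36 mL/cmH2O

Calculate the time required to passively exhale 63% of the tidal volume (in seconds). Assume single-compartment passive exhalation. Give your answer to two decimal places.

τ = R × C = 9.5 × 36 mL/cmH2O = 9.5 × 0.036 L/cmH2O = 0.342 s.
Exhaled fraction f = 1 − e^(−t/τ) → t = −τ·ln(1 − f) = −0.342·ln(0.37) = 0.34 s.

0.34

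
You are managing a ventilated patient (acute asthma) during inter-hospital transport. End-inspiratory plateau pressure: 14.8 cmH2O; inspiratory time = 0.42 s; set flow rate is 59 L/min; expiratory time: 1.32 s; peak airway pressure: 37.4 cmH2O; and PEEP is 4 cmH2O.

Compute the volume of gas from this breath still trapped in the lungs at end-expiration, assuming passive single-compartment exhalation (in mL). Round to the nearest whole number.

92

Flow: 59 L/min ÷ 60 = 0.9833 L/s.
Vt = flow × Ti = 0.9833 L/s × 0.42 s × 1000 mL/L = 412.99 mL.
R = (PIP − Pplat)/V̇ = (37.4 − 14.8) / 0.9833 = 22.6/0.9833 = 22.984 cmH2O·s/L.
C = Vt/(Pplat − PEEP) = 412.99 / (14.8 − 4) = 412.99/10.8 = 38.24 mL/cmH2O.
τ = R × C = 22.984 × 0.03824 L/cmH2O = 0.8789 s.
Fraction remaining = e^(−Te/τ) = e^(−1.32/0.8789) = 0.2227.
Trapped volume = 412.99 × 0.2227 = 91.973 mL.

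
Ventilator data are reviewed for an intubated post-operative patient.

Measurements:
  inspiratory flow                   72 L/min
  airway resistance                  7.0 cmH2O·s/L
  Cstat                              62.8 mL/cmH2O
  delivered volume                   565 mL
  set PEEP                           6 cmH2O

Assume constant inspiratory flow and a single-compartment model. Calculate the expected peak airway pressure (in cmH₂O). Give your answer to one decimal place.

Flow: 72 L/min ÷ 60 = 1.2 L/s.
Equation of motion (constant flow): PIP = Vt/C + R·V̇ + PEEP.
PIP = 565/62.8 + 7.0×1.2 + 6 = 8.997 + 8.4 + 6 = 23.397 cmH2O.

23.4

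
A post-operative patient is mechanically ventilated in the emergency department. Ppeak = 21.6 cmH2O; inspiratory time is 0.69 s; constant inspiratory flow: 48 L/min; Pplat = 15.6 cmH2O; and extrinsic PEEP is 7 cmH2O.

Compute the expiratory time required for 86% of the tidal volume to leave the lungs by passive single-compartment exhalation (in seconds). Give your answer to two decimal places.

0.95

Flow: 48 L/min ÷ 60 = 0.8 L/s.
Vt = flow × Ti = 0.8 L/s × 0.69 s × 1000 mL/L = 552.0 mL.
R = (PIP − Pplat)/V̇ = (21.6 − 15.6) / 0.8 = 6.0/0.8 = 7.5 cmH2O·s/L.
C = Vt/(Pplat − PEEP) = 552.0 / (15.6 − 7) = 552.0/8.6 = 64.186 mL/cmH2O.
τ = R × C = 7.5 × 0.06419 L/cmH2O = 0.4814 s.
t = −τ·ln(1 − 0.86) = −0.4814·ln(0.14) = 0.9465 s.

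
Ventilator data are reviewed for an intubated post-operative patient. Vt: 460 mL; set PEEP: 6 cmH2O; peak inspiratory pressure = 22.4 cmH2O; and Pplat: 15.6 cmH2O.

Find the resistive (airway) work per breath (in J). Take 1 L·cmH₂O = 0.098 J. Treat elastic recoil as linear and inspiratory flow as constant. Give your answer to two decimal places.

0.31

With constant inspiratory flow the resistive pressure is constant at PIP − Pplat = 22.4 − 15.6 = 6.8 cmH2O, so resistive work = 6.8 × 0.460 = 3.128 L·cmH2O.
× 0.098 J/(L·cmH2O) → 0.3065 J.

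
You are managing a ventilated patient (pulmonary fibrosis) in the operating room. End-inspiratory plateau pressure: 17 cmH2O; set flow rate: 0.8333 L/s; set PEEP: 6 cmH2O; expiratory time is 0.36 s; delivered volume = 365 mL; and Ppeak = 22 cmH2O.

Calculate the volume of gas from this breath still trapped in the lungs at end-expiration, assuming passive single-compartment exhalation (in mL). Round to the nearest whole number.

R = (PIP − Pplat)/V̇ = (22 − 17) / 0.8333 = 5.0/0.8333 = 6.0 cmH2O·s/L.
C = Vt/(Pplat − PEEP) = 365.0 / (17 − 6) = 365.0/11.0 = 33.182 mL/cmH2O.
τ = R × C = 6.0 × 0.03318 L/cmH2O = 0.1991 s.
Fraction remaining = e^(−Te/τ) = e^(−0.36/0.1991) = 0.164.
Trapped volume = 365.0 × 0.164 = 59.86 mL.

60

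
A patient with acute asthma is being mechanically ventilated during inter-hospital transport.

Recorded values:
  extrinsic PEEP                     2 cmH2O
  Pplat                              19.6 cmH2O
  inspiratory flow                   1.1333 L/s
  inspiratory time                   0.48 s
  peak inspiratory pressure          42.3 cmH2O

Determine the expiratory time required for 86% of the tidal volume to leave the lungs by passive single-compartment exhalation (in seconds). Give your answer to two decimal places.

Vt = flow × Ti = 1.1333 L/s × 0.48 s × 1000 mL/L = 543.98 mL.
R = (PIP − Pplat)/V̇ = (42.3 − 19.6) / 1.1333 = 22.7/1.1333 = 20.03 cmH2O·s/L.
C = Vt/(Pplat − PEEP) = 543.98 / (19.6 − 2) = 543.98/17.6 = 30.908 mL/cmH2O.
τ = R × C = 20.03 × 0.03091 L/cmH2O = 0.6191 s.
t = −τ·ln(1 − 0.86) = −0.6191·ln(0.14) = 1.217 s.

1.22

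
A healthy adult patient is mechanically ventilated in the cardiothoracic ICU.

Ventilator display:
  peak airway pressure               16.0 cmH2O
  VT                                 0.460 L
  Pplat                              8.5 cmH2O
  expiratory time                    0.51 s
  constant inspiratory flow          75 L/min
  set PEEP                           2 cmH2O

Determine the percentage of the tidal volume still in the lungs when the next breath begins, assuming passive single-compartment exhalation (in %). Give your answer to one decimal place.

Flow: 75 L/min ÷ 60 = 1.25 L/s.
R = (PIP − Pplat)/V̇ = (16.0 − 8.5) / 1.25 = 7.5/1.25 = 6.0 cmH2O·s/L.
C = Vt/(Pplat − PEEP) = 460.0 / (8.5 − 2) = 460.0/6.5 = 70.769 mL/cmH2O.
τ = R × C = 6.0 × 0.07077 L/cmH2O = 0.4246 s.
Fraction remaining at end-expiration = e^(−Te/τ) = e^(−0.51/0.4246) = 0.3009 → 30.09%.

30.1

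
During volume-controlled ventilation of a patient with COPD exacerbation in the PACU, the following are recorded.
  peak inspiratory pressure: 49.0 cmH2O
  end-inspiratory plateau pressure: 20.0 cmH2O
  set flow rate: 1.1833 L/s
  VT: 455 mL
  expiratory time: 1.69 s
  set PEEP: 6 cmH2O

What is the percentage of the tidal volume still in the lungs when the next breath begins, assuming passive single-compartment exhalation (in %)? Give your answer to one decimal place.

12.0

R = (PIP − Pplat)/V̇ = (49.0 − 20.0) / 1.1833 = 29.0/1.1833 = 24.508 cmH2O·s/L.
C = Vt/(Pplat − PEEP) = 455.0 / (20.0 − 6) = 455.0/14.0 = 32.5 mL/cmH2O.
τ = R × C = 24.508 × 0.0325 L/cmH2O = 0.7965 s.
Fraction remaining at end-expiration = e^(−Te/τ) = e^(−1.69/0.7965) = 0.1198 → 11.98%.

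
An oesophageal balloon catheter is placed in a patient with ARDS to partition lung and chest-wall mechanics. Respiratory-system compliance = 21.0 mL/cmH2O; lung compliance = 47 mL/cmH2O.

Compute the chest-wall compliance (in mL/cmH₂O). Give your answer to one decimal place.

1/Ccw = 1/Crs − 1/CL.
1/Ccw = 1/21.0 − 1/47 = 0.02634.
Ccw = 37.965 mL/cmH2O.

38.0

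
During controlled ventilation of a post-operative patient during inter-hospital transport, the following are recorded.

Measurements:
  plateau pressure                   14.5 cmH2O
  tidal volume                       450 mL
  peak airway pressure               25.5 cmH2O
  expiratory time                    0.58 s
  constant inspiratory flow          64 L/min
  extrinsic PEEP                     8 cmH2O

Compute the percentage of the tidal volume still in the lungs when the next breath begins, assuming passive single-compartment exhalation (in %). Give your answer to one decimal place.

Flow: 64 L/min ÷ 60 = 1.0667 L/s.
R = (PIP − Pplat)/V̇ = (25.5 − 14.5) / 1.0667 = 11.0/1.0667 = 10.312 cmH2O·s/L.
C = Vt/(Pplat − PEEP) = 450.0 / (14.5 − 8) = 450.0/6.5 = 69.231 mL/cmH2O.
τ = R × C = 10.312 × 0.06923 L/cmH2O = 0.7139 s.
Fraction remaining at end-expiration = e^(−Te/τ) = e^(−0.58/0.7139) = 0.4438 → 44.38%.

44.4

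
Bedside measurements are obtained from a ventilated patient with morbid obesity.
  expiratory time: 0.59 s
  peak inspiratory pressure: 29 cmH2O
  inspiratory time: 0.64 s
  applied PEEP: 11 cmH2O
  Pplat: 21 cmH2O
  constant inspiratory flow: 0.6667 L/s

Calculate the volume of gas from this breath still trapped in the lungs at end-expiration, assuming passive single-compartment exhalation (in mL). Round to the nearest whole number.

135

Vt = flow × Ti = 0.6667 L/s × 0.64 s × 1000 mL/L = 426.69 mL.
R = (PIP − Pplat)/V̇ = (29 − 21) / 0.6667 = 8.0/0.6667 = 11.999 cmH2O·s/L.
C = Vt/(Pplat − PEEP) = 426.69 / (21 − 11) = 426.69/10.0 = 42.669 mL/cmH2O.
τ = R × C = 11.999 × 0.04267 L/cmH2O = 0.512 s.
Fraction remaining = e^(−Te/τ) = e^(−0.59/0.512) = 0.3159.
Trapped volume = 426.69 × 0.3159 = 134.79 mL.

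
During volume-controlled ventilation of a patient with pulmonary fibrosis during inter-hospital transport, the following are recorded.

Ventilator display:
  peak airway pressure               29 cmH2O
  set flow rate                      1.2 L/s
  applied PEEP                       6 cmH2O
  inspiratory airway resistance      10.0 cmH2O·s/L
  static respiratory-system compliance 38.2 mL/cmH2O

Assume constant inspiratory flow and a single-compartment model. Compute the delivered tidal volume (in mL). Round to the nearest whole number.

Equation of motion (constant flow): PIP = Vt/C + R·V̇ + PEEP.
Vt/C = PIP − R·V̇ − PEEP = 29 − 12.0 − 6 = 11.0 cmH2O.
Vt = C × 11.0 = 38.2 × 11.0 = 420.2 mL.

420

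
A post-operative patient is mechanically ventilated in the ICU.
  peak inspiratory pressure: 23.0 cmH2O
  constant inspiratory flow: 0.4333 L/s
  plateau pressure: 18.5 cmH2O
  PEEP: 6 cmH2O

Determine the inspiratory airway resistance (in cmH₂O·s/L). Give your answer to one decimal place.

10.4

Raw = (PIP − Pplat) / flow = (23.0 − 18.5) / 0.4333 = 4.5 / 0.4333 = 10.385 cmH2O·s/L.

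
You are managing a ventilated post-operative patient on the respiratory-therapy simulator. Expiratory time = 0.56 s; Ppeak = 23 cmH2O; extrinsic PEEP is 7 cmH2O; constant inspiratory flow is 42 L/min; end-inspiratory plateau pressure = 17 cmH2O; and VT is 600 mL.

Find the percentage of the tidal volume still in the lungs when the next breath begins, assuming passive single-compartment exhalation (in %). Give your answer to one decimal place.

33.7

Flow: 42 L/min ÷ 60 = 0.7 L/s.
R = (PIP − Pplat)/V̇ = (23 − 17) / 0.7 = 6.0/0.7 = 8.571 cmH2O·s/L.
C = Vt/(Pplat − PEEP) = 600.0 / (17 − 7) = 600.0/10.0 = 60.0 mL/cmH2O.
τ = R × C = 8.571 × 0.06 L/cmH2O = 0.5143 s.
Fraction remaining at end-expiration = e^(−Te/τ) = e^(−0.56/0.5143) = 0.3366 → 33.66%.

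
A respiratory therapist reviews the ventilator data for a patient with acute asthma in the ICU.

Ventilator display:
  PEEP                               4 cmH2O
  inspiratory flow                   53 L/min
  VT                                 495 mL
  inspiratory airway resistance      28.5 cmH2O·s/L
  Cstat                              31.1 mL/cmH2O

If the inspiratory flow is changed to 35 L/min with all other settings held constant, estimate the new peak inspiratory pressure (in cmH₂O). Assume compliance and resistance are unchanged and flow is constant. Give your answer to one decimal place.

36.5

Flow: 53 L/min ÷ 60 = 0.8833 L/s.
New flow: 35 L/min ÷ 60 = 0.5833 L/s.
PIP = Vt/C + R·V̇ + PEEP (constant-flow equation of motion).
Only the resistive term changes: ΔPIP = R × ΔV̇ = 28.5 × (0.5833 − 0.8833) = 28.5 × -0.3 = -8.55 cmH2O.
Original PIP = 495/31.1 + 28.5×0.8833 + 4 = 45.09 cmH2O; new PIP = 45.09 + (-8.55) = 36.54 cmH2O.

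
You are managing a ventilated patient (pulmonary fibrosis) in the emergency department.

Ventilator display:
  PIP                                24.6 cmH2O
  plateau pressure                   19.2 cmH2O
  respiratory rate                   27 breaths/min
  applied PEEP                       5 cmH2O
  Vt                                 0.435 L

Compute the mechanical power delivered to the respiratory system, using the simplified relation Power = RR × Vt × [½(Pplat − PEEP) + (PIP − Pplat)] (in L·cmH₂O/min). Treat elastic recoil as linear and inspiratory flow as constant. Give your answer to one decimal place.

Per-breath work = Vt × [½(Pplat−PEEP) + (PIP−Pplat)] = 0.435 × [0.5×14.2 + 5.4] = 0.435 × 12.5 = 5.438 L·cmH2O.
Power = 27 × 5.438 = 146.83 L·cmH2O/min.

146.8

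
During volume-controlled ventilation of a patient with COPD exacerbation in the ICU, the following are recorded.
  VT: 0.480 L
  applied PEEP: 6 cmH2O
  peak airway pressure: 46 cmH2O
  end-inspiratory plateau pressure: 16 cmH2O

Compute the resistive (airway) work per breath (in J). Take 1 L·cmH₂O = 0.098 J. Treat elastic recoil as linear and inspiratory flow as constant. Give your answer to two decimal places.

1.41

With constant inspiratory flow the resistive pressure is constant at PIP − Pplat = 46 − 16 = 30.0 cmH2O, so resistive work = 30.0 × 0.480 = 14.4 L·cmH2O.
× 0.098 J/(L·cmH2O) → 1.411 J.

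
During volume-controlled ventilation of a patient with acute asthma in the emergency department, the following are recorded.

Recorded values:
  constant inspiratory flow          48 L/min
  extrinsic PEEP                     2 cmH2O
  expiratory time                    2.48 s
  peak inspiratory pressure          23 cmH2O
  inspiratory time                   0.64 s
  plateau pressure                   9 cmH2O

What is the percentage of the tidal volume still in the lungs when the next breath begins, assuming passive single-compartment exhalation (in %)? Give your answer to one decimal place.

Flow: 48 L/min ÷ 60 = 0.8 L/s.
Vt = flow × Ti = 0.8 L/s × 0.64 s × 1000 mL/L = 512.0 mL.
R = (PIP − Pplat)/V̇ = (23 − 9) / 0.8 = 14.0/0.8 = 17.5 cmH2O·s/L.
C = Vt/(Pplat − PEEP) = 512.0 / (9 − 2) = 512.0/7.0 = 73.143 mL/cmH2O.
τ = R × C = 17.5 × 0.07314 L/cmH2O = 1.28 s.
Fraction remaining at end-expiration = e^(−Te/τ) = e^(−2.48/1.28) = 0.1441 → 14.41%.

14.4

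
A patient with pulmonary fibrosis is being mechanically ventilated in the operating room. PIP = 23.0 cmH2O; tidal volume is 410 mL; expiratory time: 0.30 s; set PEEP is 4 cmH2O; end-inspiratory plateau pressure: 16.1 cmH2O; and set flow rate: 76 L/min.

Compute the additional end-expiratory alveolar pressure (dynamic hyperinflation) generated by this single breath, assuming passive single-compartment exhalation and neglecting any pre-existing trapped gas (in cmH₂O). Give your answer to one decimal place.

2.4

Flow: 76 L/min ÷ 60 = 1.2667 L/s.
R = (PIP − Pplat)/V̇ = (23.0 − 16.1) / 1.2667 = 6.9/1.2667 = 5.447 cmH2O·s/L.
C = Vt/(Pplat − PEEP) = 410.0 / (16.1 − 4) = 410.0/12.1 = 33.884 mL/cmH2O.
τ = R × C = 5.447 × 0.03388 L/cmH2O = 0.1845 s.
Fraction remaining = e^(−Te/τ) = e^(−0.30/0.1845) = 0.1967; trapped volume = 410.0 × 0.1967 = 80.647 mL.
Additional alveolar pressure from trapping ≈ V_trapped / C = 80.647 / 33.884 = 2.38 cmH2O.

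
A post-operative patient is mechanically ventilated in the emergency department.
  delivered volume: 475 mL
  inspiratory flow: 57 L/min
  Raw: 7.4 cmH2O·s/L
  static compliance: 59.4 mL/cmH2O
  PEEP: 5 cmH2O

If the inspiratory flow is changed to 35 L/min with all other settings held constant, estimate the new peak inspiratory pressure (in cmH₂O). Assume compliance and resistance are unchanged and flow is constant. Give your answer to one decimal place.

17.3

Flow: 57 L/min ÷ 60 = 0.95 L/s.
New flow: 35 L/min ÷ 60 = 0.5833 L/s.
PIP = Vt/C + R·V̇ + PEEP (constant-flow equation of motion).
Only the resistive term changes: ΔPIP = R × ΔV̇ = 7.4 × (0.5833 − 0.95) = 7.4 × -0.3667 = -2.714 cmH2O.
Original PIP = 475/59.4 + 7.4×0.95 + 5 = 20.027 cmH2O; new PIP = 20.027 + (-2.714) = 17.313 cmH2O.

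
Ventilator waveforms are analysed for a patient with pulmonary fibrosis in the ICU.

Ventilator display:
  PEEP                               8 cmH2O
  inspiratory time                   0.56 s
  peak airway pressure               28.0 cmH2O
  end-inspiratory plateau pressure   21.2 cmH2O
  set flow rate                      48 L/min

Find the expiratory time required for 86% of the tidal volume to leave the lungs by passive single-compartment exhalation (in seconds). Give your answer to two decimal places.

0.57

Flow: 48 L/min ÷ 60 = 0.8 L/s.
Vt = flow × Ti = 0.8 L/s × 0.56 s × 1000 mL/L = 448.0 mL.
R = (PIP − Pplat)/V̇ = (28.0 − 21.2) / 0.8 = 6.8/0.8 = 8.5 cmH2O·s/L.
C = Vt/(Pplat − PEEP) = 448.0 / (21.2 − 8) = 448.0/13.2 = 33.939 mL/cmH2O.
τ = R × C = 8.5 × 0.03394 L/cmH2O = 0.2885 s.
t = −τ·ln(1 − 0.86) = −0.2885·ln(0.14) = 0.5672 s.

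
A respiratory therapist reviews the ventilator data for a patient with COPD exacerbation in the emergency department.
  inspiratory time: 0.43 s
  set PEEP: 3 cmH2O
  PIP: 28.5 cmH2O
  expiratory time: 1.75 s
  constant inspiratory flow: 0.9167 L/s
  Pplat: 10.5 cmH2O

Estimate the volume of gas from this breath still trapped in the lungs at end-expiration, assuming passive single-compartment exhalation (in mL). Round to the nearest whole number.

72

Vt = flow × Ti = 0.9167 L/s × 0.43 s × 1000 mL/L = 394.18 mL.
R = (PIP − Pplat)/V̇ = (28.5 − 10.5) / 0.9167 = 18.0/0.9167 = 19.636 cmH2O·s/L.
C = Vt/(Pplat − PEEP) = 394.18 / (10.5 − 3) = 394.18/7.5 = 52.557 mL/cmH2O.
τ = R × C = 19.636 × 0.05256 L/cmH2O = 1.032 s.
Fraction remaining = e^(−Te/τ) = e^(−1.75/1.032) = 0.1835.
Trapped volume = 394.18 × 0.1835 = 72.332 mL.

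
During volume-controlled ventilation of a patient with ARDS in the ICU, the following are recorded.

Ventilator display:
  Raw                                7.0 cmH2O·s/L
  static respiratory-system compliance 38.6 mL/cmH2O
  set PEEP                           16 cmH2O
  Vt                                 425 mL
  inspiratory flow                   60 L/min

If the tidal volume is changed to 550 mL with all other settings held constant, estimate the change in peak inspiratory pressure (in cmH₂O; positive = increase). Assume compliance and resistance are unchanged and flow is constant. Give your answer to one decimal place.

PIP = Vt/C + R·V̇ + PEEP (constant-flow equation of motion).
Only the elastic term changes: ΔPIP = ΔVt / C = (550 − 425) / 38.6 = 3.238 cmH2O.

3.2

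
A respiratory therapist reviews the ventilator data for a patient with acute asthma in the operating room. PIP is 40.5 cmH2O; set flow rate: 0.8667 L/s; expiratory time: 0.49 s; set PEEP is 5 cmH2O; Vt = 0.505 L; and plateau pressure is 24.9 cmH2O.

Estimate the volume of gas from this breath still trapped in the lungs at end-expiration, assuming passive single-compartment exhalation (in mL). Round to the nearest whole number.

173

R = (PIP − Pplat)/V̇ = (40.5 − 24.9) / 0.8667 = 15.6/0.8667 = 17.999 cmH2O·s/L.
C = Vt/(Pplat − PEEP) = 505.0 / (24.9 − 5) = 505.0/19.9 = 25.377 mL/cmH2O.
τ = R × C = 17.999 × 0.02538 L/cmH2O = 0.4568 s.
Fraction remaining = e^(−Te/τ) = e^(−0.49/0.4568) = 0.3421.
Trapped volume = 505.0 × 0.3421 = 172.76 mL.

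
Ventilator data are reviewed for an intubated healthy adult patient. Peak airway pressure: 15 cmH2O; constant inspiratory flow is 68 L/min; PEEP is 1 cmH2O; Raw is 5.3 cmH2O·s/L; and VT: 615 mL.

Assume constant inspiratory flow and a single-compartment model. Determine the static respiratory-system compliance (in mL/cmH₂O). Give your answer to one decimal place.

76.9

Flow: 68 L/min ÷ 60 = 1.1333 L/s.
Equation of motion (constant flow): PIP = Vt/C + R·V̇ + PEEP.
Vt/C = PIP − R·V̇ − PEEP = 15 − 5.3×1.1333 − 1 = 15 − 6.006 − 1 = 7.994 cmH2O.
C = Vt / 7.994 = 615 / 7.994 = 76.933 mL/cmH2O.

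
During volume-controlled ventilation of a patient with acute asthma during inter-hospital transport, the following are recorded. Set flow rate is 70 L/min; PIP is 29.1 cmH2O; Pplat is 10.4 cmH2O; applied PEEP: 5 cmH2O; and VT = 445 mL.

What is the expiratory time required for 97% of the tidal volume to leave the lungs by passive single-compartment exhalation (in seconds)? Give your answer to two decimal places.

Flow: 70 L/min ÷ 60 = 1.1667 L/s.
R = (PIP − Pplat)/V̇ = (29.1 − 10.4) / 1.1667 = 18.7/1.1667 = 16.028 cmH2O·s/L.
C = Vt/(Pplat − PEEP) = 445.0 / (10.4 − 5) = 445.0/5.4 = 82.407 mL/cmH2O.
τ = R × C = 16.028 × 0.08241 L/cmH2O = 1.321 s.
t = −τ·ln(1 − 0.97) = −1.321·ln(0.03) = 4.632 s.

4.63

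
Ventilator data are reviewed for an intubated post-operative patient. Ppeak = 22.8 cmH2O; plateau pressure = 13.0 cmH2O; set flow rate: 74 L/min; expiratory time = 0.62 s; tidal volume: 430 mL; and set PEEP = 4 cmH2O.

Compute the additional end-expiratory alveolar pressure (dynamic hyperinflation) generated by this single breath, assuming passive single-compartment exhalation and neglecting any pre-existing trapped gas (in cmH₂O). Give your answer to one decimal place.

1.8

Flow: 74 L/min ÷ 60 = 1.2333 L/s.
R = (PIP − Pplat)/V̇ = (22.8 − 13.0) / 1.2333 = 9.8/1.2333 = 7.946 cmH2O·s/L.
C = Vt/(Pplat − PEEP) = 430.0 / (13.0 − 4) = 430.0/9.0 = 47.778 mL/cmH2O.
τ = R × C = 7.946 × 0.04778 L/cmH2O = 0.3797 s.
Fraction remaining = e^(−Te/τ) = e^(−0.62/0.3797) = 0.1954; trapped volume = 430.0 × 0.1954 = 84.022 mL.
Additional alveolar pressure from trapping ≈ V_trapped / C = 84.022 / 47.778 = 1.759 cmH2O.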